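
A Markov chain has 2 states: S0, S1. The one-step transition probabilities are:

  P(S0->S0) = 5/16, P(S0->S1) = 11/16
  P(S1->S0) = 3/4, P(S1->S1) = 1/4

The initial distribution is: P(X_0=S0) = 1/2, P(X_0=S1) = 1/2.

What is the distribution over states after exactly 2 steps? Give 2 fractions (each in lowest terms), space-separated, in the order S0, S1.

Propagating the distribution step by step (d_{t+1} = d_t * P):
d_0 = (S0=1/2, S1=1/2)
  d_1[S0] = 1/2*5/16 + 1/2*3/4 = 17/32
  d_1[S1] = 1/2*11/16 + 1/2*1/4 = 15/32
d_1 = (S0=17/32, S1=15/32)
  d_2[S0] = 17/32*5/16 + 15/32*3/4 = 265/512
  d_2[S1] = 17/32*11/16 + 15/32*1/4 = 247/512
d_2 = (S0=265/512, S1=247/512)

Answer: 265/512 247/512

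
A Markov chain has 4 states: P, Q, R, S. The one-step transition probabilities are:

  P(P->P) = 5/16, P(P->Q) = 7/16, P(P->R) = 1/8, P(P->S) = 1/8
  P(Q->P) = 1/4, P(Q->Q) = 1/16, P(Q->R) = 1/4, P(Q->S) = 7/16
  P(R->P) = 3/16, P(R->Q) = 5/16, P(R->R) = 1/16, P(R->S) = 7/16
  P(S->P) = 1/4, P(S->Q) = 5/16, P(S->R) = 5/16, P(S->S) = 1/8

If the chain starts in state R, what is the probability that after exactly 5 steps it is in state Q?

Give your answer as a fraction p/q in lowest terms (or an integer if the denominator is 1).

Answer: 36149/131072

Derivation:
Computing P^5 by repeated multiplication:
P^1 =
  P: [5/16, 7/16, 1/8, 1/8]
  Q: [1/4, 1/16, 1/4, 7/16]
  R: [3/16, 5/16, 1/16, 7/16]
  S: [1/4, 5/16, 5/16, 1/8]
P^2 =
  P: [67/256, 31/128, 25/128, 77/256]
  Q: [1/4, 21/64, 51/256, 57/256]
  R: [33/128, 33/128, 31/128, 31/128]
  S: [63/256, 17/64, 43/256, 41/128]
P^3 =
  P: [1041/4096, 583/2048, 817/4096, 67/256]
  Q: [1037/4096, 67/256, 25/128, 1187/4096]
  R: [257/1024, 287/1024, 3/16, 9/32]
  S: [261/1024, 567/2048, 851/4096, 1067/4096]
P^4 =
  P: [519/2048, 8949/32768, 12923/65536, 18107/65536]
  Q: [16621/65536, 9133/32768, 13097/65536, 1097/4096]
  R: [4161/16384, 2243/8192, 1647/8192, 4443/16384]
  S: [16577/65536, 1127/4096, 6405/32768, 18117/65536]
P^5 =
  P: [265829/1048576, 36163/131072, 104133/524288, 285177/1048576]
  Q: [66417/262144, 143929/524288, 207163/1048576, 287887/1048576]
  R: [66403/262144, 36149/131072, 51775/262144, 17917/65536]
  S: [265911/1048576, 144353/524288, 208677/1048576, 142641/524288]

(P^5)[R -> Q] = 36149/131072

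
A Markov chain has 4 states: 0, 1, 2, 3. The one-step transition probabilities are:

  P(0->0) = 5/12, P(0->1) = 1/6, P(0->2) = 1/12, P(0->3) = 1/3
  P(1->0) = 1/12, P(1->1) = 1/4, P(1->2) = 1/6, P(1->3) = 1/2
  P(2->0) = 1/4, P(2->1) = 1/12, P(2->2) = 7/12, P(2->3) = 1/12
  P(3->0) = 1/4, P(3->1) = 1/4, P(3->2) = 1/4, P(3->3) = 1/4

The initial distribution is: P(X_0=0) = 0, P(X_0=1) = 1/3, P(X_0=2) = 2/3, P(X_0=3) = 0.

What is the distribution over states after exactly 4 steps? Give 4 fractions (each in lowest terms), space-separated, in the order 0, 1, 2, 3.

Answer: 115/432 2735/15552 9185/31104 2723/10368

Derivation:
Propagating the distribution step by step (d_{t+1} = d_t * P):
d_0 = (0=0, 1=1/3, 2=2/3, 3=0)
  d_1[0] = 0*5/12 + 1/3*1/12 + 2/3*1/4 + 0*1/4 = 7/36
  d_1[1] = 0*1/6 + 1/3*1/4 + 2/3*1/12 + 0*1/4 = 5/36
  d_1[2] = 0*1/12 + 1/3*1/6 + 2/3*7/12 + 0*1/4 = 4/9
  d_1[3] = 0*1/3 + 1/3*1/2 + 2/3*1/12 + 0*1/4 = 2/9
d_1 = (0=7/36, 1=5/36, 2=4/9, 3=2/9)
  d_2[0] = 7/36*5/12 + 5/36*1/12 + 4/9*1/4 + 2/9*1/4 = 7/27
  d_2[1] = 7/36*1/6 + 5/36*1/4 + 4/9*1/12 + 2/9*1/4 = 23/144
  d_2[2] = 7/36*1/12 + 5/36*1/6 + 4/9*7/12 + 2/9*1/4 = 17/48
  d_2[3] = 7/36*1/3 + 5/36*1/2 + 4/9*1/12 + 2/9*1/4 = 49/216
d_2 = (0=7/27, 1=23/144, 2=17/48, 3=49/216)
  d_3[0] = 7/27*5/12 + 23/144*1/12 + 17/48*1/4 + 49/216*1/4 = 691/2592
  d_3[1] = 7/27*1/6 + 23/144*1/4 + 17/48*1/12 + 49/216*1/4 = 439/2592
  d_3[2] = 7/27*1/12 + 23/144*1/6 + 17/48*7/12 + 49/216*1/4 = 1615/5184
  d_3[3] = 7/27*1/3 + 23/144*1/2 + 17/48*1/12 + 49/216*1/4 = 1309/5184
d_3 = (0=691/2592, 1=439/2592, 2=1615/5184, 3=1309/5184)
  d_4[0] = 691/2592*5/12 + 439/2592*1/12 + 1615/5184*1/4 + 1309/5184*1/4 = 115/432
  d_4[1] = 691/2592*1/6 + 439/2592*1/4 + 1615/5184*1/12 + 1309/5184*1/4 = 2735/15552
  d_4[2] = 691/2592*1/12 + 439/2592*1/6 + 1615/5184*7/12 + 1309/5184*1/4 = 9185/31104
  d_4[3] = 691/2592*1/3 + 439/2592*1/2 + 1615/5184*1/12 + 1309/5184*1/4 = 2723/10368
d_4 = (0=115/432, 1=2735/15552, 2=9185/31104, 3=2723/10368)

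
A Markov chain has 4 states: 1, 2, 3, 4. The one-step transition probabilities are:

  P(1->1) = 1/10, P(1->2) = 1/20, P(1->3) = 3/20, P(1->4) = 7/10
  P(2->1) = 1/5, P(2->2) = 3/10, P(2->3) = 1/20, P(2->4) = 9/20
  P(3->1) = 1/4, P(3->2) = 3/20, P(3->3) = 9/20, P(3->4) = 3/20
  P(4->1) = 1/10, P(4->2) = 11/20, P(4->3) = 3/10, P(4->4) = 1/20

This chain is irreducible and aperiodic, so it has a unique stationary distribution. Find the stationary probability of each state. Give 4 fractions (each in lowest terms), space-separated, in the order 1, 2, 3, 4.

The stationary distribution satisfies pi = pi * P, i.e.:
  pi_1 = 1/10*pi_1 + 1/5*pi_2 + 1/4*pi_3 + 1/10*pi_4
  pi_2 = 1/20*pi_1 + 3/10*pi_2 + 3/20*pi_3 + 11/20*pi_4
  pi_3 = 3/20*pi_1 + 1/20*pi_2 + 9/20*pi_3 + 3/10*pi_4
  pi_4 = 7/10*pi_1 + 9/20*pi_2 + 3/20*pi_3 + 1/20*pi_4
with normalization: pi_1 + pi_2 + pi_3 + pi_4 = 1.

Using the first 3 balance equations plus normalization, the linear system A*pi = b is:
  [-9/10, 1/5, 1/4, 1/10] . pi = 0
  [1/20, -7/10, 3/20, 11/20] . pi = 0
  [3/20, 1/20, -11/20, 3/10] . pi = 0
  [1, 1, 1, 1] . pi = 1

Solving yields:
  pi_1 = 1333/8067
  pi_2 = 2407/8067
  pi_3 = 1904/8067
  pi_4 = 2423/8067

Verification (pi * P):
  1333/8067*1/10 + 2407/8067*1/5 + 1904/8067*1/4 + 2423/8067*1/10 = 1333/8067 = pi_1  (ok)
  1333/8067*1/20 + 2407/8067*3/10 + 1904/8067*3/20 + 2423/8067*11/20 = 2407/8067 = pi_2  (ok)
  1333/8067*3/20 + 2407/8067*1/20 + 1904/8067*9/20 + 2423/8067*3/10 = 1904/8067 = pi_3  (ok)
  1333/8067*7/10 + 2407/8067*9/20 + 1904/8067*3/20 + 2423/8067*1/20 = 2423/8067 = pi_4  (ok)

Answer: 1333/8067 2407/8067 1904/8067 2423/8067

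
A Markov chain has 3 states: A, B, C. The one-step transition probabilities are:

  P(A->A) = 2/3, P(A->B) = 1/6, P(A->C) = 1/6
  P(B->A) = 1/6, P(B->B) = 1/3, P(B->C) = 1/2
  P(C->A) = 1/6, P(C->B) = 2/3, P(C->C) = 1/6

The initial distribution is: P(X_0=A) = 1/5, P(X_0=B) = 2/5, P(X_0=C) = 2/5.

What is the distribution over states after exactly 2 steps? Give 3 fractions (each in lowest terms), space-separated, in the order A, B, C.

Answer: 3/10 7/18 14/45

Derivation:
Propagating the distribution step by step (d_{t+1} = d_t * P):
d_0 = (A=1/5, B=2/5, C=2/5)
  d_1[A] = 1/5*2/3 + 2/5*1/6 + 2/5*1/6 = 4/15
  d_1[B] = 1/5*1/6 + 2/5*1/3 + 2/5*2/3 = 13/30
  d_1[C] = 1/5*1/6 + 2/5*1/2 + 2/5*1/6 = 3/10
d_1 = (A=4/15, B=13/30, C=3/10)
  d_2[A] = 4/15*2/3 + 13/30*1/6 + 3/10*1/6 = 3/10
  d_2[B] = 4/15*1/6 + 13/30*1/3 + 3/10*2/3 = 7/18
  d_2[C] = 4/15*1/6 + 13/30*1/2 + 3/10*1/6 = 14/45
d_2 = (A=3/10, B=7/18, C=14/45)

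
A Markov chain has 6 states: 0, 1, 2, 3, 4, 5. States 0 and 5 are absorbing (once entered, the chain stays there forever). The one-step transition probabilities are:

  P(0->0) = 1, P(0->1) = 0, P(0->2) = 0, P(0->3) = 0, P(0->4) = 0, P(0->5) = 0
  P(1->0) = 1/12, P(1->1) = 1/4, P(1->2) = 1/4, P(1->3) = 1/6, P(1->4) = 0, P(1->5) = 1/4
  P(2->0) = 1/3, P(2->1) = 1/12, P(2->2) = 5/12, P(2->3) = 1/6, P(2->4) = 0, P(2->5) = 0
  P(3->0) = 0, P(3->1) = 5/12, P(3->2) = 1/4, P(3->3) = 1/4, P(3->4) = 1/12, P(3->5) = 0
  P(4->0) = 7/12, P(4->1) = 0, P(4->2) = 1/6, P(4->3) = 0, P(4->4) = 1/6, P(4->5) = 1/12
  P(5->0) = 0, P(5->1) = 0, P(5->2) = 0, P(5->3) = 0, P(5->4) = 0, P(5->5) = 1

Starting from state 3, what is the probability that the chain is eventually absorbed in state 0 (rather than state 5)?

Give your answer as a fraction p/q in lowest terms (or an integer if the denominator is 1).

Let a_i = P(absorbed in 0 | start in state i).
Boundary conditions: a_0 = 1, a_5 = 0.
For each transient state i, a_i = sum_j P(i->j) * a_j:
  a_1 = 1/12*a_0 + 1/4*a_1 + 1/4*a_2 + 1/6*a_3 + 0*a_4 + 1/4*a_5
  a_2 = 1/3*a_0 + 1/12*a_1 + 5/12*a_2 + 1/6*a_3 + 0*a_4 + 0*a_5
  a_3 = 0*a_0 + 5/12*a_1 + 1/4*a_2 + 1/4*a_3 + 1/12*a_4 + 0*a_5
  a_4 = 7/12*a_0 + 0*a_1 + 1/6*a_2 + 0*a_3 + 1/6*a_4 + 1/12*a_5

Substituting a_0 = 1 and a_5 = 0, rearrange to (I - Q) a = r where r[i] = P(i -> 0):
  [3/4, -1/4, -1/6, 0] . (a_1, a_2, a_3, a_4) = 1/12
  [-1/12, 7/12, -1/6, 0] . (a_1, a_2, a_3, a_4) = 1/3
  [-5/12, -1/4, 3/4, -1/12] . (a_1, a_2, a_3, a_4) = 0
  [0, -1/6, 0, 5/6] . (a_1, a_2, a_3, a_4) = 7/12

Solving yields:
  a_1 = 1021/1880
  a_2 = 317/376
  a_3 = 1277/1880
  a_4 = 1633/1880

Starting state is 3, so the absorption probability is a_3 = 1277/1880.

Answer: 1277/1880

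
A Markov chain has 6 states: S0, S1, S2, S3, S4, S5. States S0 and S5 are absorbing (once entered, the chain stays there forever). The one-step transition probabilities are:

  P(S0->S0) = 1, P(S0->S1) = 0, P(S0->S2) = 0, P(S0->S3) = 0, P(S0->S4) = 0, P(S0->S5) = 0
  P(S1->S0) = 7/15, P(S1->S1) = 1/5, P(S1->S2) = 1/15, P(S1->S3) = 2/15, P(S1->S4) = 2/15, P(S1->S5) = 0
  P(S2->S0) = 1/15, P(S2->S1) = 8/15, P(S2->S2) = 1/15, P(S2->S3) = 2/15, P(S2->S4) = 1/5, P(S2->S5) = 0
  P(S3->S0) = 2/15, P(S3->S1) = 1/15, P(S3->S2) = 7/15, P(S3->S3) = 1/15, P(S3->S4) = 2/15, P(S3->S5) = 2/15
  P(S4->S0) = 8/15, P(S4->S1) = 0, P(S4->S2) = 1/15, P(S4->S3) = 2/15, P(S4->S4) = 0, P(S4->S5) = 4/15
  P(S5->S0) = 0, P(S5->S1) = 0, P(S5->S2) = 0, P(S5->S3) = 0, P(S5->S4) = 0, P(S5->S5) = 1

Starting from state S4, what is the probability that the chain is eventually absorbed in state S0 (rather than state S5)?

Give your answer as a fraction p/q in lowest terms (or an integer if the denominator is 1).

Answer: 9137/13357

Derivation:
Let a_i = P(absorbed in S0 | start in state i).
Boundary conditions: a_S0 = 1, a_S5 = 0.
For each transient state i, a_i = sum_j P(i->j) * a_j:
  a_S1 = 7/15*a_S0 + 1/5*a_S1 + 1/15*a_S2 + 2/15*a_S3 + 2/15*a_S4 + 0*a_S5
  a_S2 = 1/15*a_S0 + 8/15*a_S1 + 1/15*a_S2 + 2/15*a_S3 + 1/5*a_S4 + 0*a_S5
  a_S3 = 2/15*a_S0 + 1/15*a_S1 + 7/15*a_S2 + 1/15*a_S3 + 2/15*a_S4 + 2/15*a_S5
  a_S4 = 8/15*a_S0 + 0*a_S1 + 1/15*a_S2 + 2/15*a_S3 + 0*a_S4 + 4/15*a_S5

Substituting a_S0 = 1 and a_S5 = 0, rearrange to (I - Q) a = r where r[i] = P(i -> S0):
  [4/5, -1/15, -2/15, -2/15] . (a_S1, a_S2, a_S3, a_S4) = 7/15
  [-8/15, 14/15, -2/15, -1/5] . (a_S1, a_S2, a_S3, a_S4) = 1/15
  [-1/15, -7/15, 14/15, -2/15] . (a_S1, a_S2, a_S3, a_S4) = 2/15
  [0, -1/15, -2/15, 1] . (a_S1, a_S2, a_S3, a_S4) = 8/15

Solving yields:
  a_S1 = 11831/13357
  a_S2 = 11041/13357
  a_S3 = 9579/13357
  a_S4 = 9137/13357

Starting state is S4, so the absorption probability is a_S4 = 9137/13357.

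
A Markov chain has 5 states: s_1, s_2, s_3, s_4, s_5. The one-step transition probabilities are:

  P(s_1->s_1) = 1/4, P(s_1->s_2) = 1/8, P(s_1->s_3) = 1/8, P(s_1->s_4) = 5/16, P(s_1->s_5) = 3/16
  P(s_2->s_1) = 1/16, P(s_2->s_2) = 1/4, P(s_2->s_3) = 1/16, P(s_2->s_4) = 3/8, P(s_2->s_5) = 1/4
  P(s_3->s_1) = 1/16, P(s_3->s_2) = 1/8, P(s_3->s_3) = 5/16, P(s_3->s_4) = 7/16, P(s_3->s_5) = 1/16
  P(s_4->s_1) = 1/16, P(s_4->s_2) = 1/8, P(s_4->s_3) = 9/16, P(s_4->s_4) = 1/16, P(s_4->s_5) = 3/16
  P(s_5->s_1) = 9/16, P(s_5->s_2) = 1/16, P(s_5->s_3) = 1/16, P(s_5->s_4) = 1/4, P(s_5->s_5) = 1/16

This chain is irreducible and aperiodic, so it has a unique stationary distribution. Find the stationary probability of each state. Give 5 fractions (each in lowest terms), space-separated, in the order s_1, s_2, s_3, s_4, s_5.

The stationary distribution satisfies pi = pi * P, i.e.:
  pi_s_1 = 1/4*pi_s_1 + 1/16*pi_s_2 + 1/16*pi_s_3 + 1/16*pi_s_4 + 9/16*pi_s_5
  pi_s_2 = 1/8*pi_s_1 + 1/4*pi_s_2 + 1/8*pi_s_3 + 1/8*pi_s_4 + 1/16*pi_s_5
  pi_s_3 = 1/8*pi_s_1 + 1/16*pi_s_2 + 5/16*pi_s_3 + 9/16*pi_s_4 + 1/16*pi_s_5
  pi_s_4 = 5/16*pi_s_1 + 3/8*pi_s_2 + 7/16*pi_s_3 + 1/16*pi_s_4 + 1/4*pi_s_5
  pi_s_5 = 3/16*pi_s_1 + 1/4*pi_s_2 + 1/16*pi_s_3 + 3/16*pi_s_4 + 1/16*pi_s_5
with normalization: pi_s_1 + pi_s_2 + pi_s_3 + pi_s_4 + pi_s_5 = 1.

Using the first 4 balance equations plus normalization, the linear system A*pi = b is:
  [-3/4, 1/16, 1/16, 1/16, 9/16] . pi = 0
  [1/8, -3/4, 1/8, 1/8, 1/16] . pi = 0
  [1/8, 1/16, -11/16, 9/16, 1/16] . pi = 0
  [5/16, 3/8, 7/16, -15/16, 1/4] . pi = 0
  [1, 1, 1, 1, 1] . pi = 1

Solving yields:
  pi_s_1 = 2533/15377
  pi_s_2 = 2040/15377
  pi_s_3 = 8679/30754
  pi_s_4 = 8541/30754
  pi_s_5 = 2194/15377

Verification (pi * P):
  2533/15377*1/4 + 2040/15377*1/16 + 8679/30754*1/16 + 8541/30754*1/16 + 2194/15377*9/16 = 2533/15377 = pi_s_1  (ok)
  2533/15377*1/8 + 2040/15377*1/4 + 8679/30754*1/8 + 8541/30754*1/8 + 2194/15377*1/16 = 2040/15377 = pi_s_2  (ok)
  2533/15377*1/8 + 2040/15377*1/16 + 8679/30754*5/16 + 8541/30754*9/16 + 2194/15377*1/16 = 8679/30754 = pi_s_3  (ok)
  2533/15377*5/16 + 2040/15377*3/8 + 8679/30754*7/16 + 8541/30754*1/16 + 2194/15377*1/4 = 8541/30754 = pi_s_4  (ok)
  2533/15377*3/16 + 2040/15377*1/4 + 8679/30754*1/16 + 8541/30754*3/16 + 2194/15377*1/16 = 2194/15377 = pi_s_5  (ok)

Answer: 2533/15377 2040/15377 8679/30754 8541/30754 2194/15377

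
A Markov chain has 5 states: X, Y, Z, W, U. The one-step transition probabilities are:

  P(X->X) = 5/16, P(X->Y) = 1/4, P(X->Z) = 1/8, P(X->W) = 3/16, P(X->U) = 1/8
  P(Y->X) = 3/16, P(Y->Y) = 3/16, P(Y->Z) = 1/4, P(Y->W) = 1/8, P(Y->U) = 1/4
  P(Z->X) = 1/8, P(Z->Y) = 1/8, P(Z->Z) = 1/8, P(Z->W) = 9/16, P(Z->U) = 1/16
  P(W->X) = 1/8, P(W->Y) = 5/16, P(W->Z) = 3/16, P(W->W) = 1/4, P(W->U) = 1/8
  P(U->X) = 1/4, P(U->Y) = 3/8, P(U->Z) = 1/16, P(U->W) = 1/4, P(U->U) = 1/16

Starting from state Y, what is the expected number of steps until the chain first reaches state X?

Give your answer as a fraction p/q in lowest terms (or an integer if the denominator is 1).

Answer: 77104/13091

Derivation:
Let h_i = expected steps to first reach X from state i.
Boundary: h_X = 0.
First-step equations for the other states:
  h_Y = 1 + 3/16*h_X + 3/16*h_Y + 1/4*h_Z + 1/8*h_W + 1/4*h_U
  h_Z = 1 + 1/8*h_X + 1/8*h_Y + 1/8*h_Z + 9/16*h_W + 1/16*h_U
  h_W = 1 + 1/8*h_X + 5/16*h_Y + 3/16*h_Z + 1/4*h_W + 1/8*h_U
  h_U = 1 + 1/4*h_X + 3/8*h_Y + 1/16*h_Z + 1/4*h_W + 1/16*h_U

Substituting h_X = 0 and rearranging gives the linear system (I - Q) h = 1:
  [13/16, -1/4, -1/8, -1/4] . (h_Y, h_Z, h_W, h_U) = 1
  [-1/8, 7/8, -9/16, -1/16] . (h_Y, h_Z, h_W, h_U) = 1
  [-5/16, -3/16, 3/4, -1/8] . (h_Y, h_Z, h_W, h_U) = 1
  [-3/8, -1/16, -1/4, 15/16] . (h_Y, h_Z, h_W, h_U) = 1

Solving yields:
  h_Y = 77104/13091
  h_Z = 84352/13091
  h_W = 82752/13091
  h_U = 72496/13091

Starting state is Y, so the expected hitting time is h_Y = 77104/13091.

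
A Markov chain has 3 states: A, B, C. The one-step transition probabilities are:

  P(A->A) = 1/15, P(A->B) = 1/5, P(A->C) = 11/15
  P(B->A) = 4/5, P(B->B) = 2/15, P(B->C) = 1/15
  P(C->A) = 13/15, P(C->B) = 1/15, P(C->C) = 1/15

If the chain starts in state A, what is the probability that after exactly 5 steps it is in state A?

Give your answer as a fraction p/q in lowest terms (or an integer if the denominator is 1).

Answer: 48139/151875

Derivation:
Computing P^5 by repeated multiplication:
P^1 =
  A: [1/15, 1/5, 11/15]
  B: [4/5, 2/15, 1/15]
  C: [13/15, 1/15, 1/15]
P^2 =
  A: [4/5, 4/45, 1/9]
  B: [49/225, 41/225, 3/5]
  C: [38/225, 14/75, 29/45]
P^3 =
  A: [149/675, 121/675, 3/5]
  B: [2296/3375, 364/3375, 143/675]
  C: [809/1125, 343/3375, 121/675]
P^4 =
  A: [6866/10125, 1094/10125, 433/2025]
  B: [15959/50625, 2777/16875, 5267/10125]
  C: [14408/50625, 8572/50625, 1843/3375]
P^5 =
  A: [48139/151875, 8317/50625, 15757/30375]
  B: [152762/253125, 90874/759375, 42043/151875]
  C: [476657/759375, 88013/759375, 38941/151875]

(P^5)[A -> A] = 48139/151875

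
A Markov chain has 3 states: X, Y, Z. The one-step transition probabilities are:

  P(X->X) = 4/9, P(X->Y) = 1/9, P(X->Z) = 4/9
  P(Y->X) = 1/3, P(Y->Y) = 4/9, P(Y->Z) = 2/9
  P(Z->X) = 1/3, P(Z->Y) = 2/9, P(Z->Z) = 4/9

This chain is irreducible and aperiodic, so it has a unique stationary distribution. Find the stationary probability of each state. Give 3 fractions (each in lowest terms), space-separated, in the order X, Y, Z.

The stationary distribution satisfies pi = pi * P, i.e.:
  pi_X = 4/9*pi_X + 1/3*pi_Y + 1/3*pi_Z
  pi_Y = 1/9*pi_X + 4/9*pi_Y + 2/9*pi_Z
  pi_Z = 4/9*pi_X + 2/9*pi_Y + 4/9*pi_Z
with normalization: pi_X + pi_Y + pi_Z = 1.

Using the first 2 balance equations plus normalization, the linear system A*pi = b is:
  [-5/9, 1/3, 1/3] . pi = 0
  [1/9, -5/9, 2/9] . pi = 0
  [1, 1, 1] . pi = 1

Solving yields:
  pi_X = 3/8
  pi_Y = 13/56
  pi_Z = 11/28

Verification (pi * P):
  3/8*4/9 + 13/56*1/3 + 11/28*1/3 = 3/8 = pi_X  (ok)
  3/8*1/9 + 13/56*4/9 + 11/28*2/9 = 13/56 = pi_Y  (ok)
  3/8*4/9 + 13/56*2/9 + 11/28*4/9 = 11/28 = pi_Z  (ok)

Answer: 3/8 13/56 11/28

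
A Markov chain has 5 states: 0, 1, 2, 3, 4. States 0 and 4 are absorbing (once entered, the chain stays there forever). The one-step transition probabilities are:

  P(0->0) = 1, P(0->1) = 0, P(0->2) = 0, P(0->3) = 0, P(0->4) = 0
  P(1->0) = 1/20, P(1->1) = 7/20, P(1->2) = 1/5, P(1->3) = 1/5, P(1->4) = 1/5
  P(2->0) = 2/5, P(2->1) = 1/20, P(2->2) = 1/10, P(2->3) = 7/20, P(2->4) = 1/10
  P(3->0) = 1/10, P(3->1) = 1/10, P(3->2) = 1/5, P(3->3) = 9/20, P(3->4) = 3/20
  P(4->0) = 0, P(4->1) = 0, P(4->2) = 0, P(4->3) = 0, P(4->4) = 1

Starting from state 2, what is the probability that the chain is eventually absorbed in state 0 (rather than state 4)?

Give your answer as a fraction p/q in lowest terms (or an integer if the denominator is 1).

Answer: 259/390

Derivation:
Let a_i = P(absorbed in 0 | start in state i).
Boundary conditions: a_0 = 1, a_4 = 0.
For each transient state i, a_i = sum_j P(i->j) * a_j:
  a_1 = 1/20*a_0 + 7/20*a_1 + 1/5*a_2 + 1/5*a_3 + 1/5*a_4
  a_2 = 2/5*a_0 + 1/20*a_1 + 1/10*a_2 + 7/20*a_3 + 1/10*a_4
  a_3 = 1/10*a_0 + 1/10*a_1 + 1/5*a_2 + 9/20*a_3 + 3/20*a_4

Substituting a_0 = 1 and a_4 = 0, rearrange to (I - Q) a = r where r[i] = P(i -> 0):
  [13/20, -1/5, -1/5] . (a_1, a_2, a_3) = 1/20
  [-1/20, 9/10, -7/20] . (a_1, a_2, a_3) = 2/5
  [-1/10, -1/5, 11/20] . (a_1, a_2, a_3) = 1/10

Solving yields:
  a_1 = 17/39
  a_2 = 259/390
  a_3 = 98/195

Starting state is 2, so the absorption probability is a_2 = 259/390.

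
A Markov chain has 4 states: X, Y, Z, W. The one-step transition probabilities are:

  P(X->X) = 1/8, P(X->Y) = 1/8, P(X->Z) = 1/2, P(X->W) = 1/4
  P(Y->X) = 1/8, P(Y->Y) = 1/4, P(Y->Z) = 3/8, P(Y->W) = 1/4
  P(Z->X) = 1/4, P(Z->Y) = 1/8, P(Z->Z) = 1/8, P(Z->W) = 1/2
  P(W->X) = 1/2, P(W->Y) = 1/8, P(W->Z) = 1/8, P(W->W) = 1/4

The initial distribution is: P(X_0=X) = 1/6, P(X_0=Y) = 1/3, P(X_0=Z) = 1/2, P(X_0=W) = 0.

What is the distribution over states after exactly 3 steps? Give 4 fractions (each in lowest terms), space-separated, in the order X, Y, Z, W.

Answer: 841/3072 55/384 841/3072 475/1536

Derivation:
Propagating the distribution step by step (d_{t+1} = d_t * P):
d_0 = (X=1/6, Y=1/3, Z=1/2, W=0)
  d_1[X] = 1/6*1/8 + 1/3*1/8 + 1/2*1/4 + 0*1/2 = 3/16
  d_1[Y] = 1/6*1/8 + 1/3*1/4 + 1/2*1/8 + 0*1/8 = 1/6
  d_1[Z] = 1/6*1/2 + 1/3*3/8 + 1/2*1/8 + 0*1/8 = 13/48
  d_1[W] = 1/6*1/4 + 1/3*1/4 + 1/2*1/2 + 0*1/4 = 3/8
d_1 = (X=3/16, Y=1/6, Z=13/48, W=3/8)
  d_2[X] = 3/16*1/8 + 1/6*1/8 + 13/48*1/4 + 3/8*1/2 = 115/384
  d_2[Y] = 3/16*1/8 + 1/6*1/4 + 13/48*1/8 + 3/8*1/8 = 7/48
  d_2[Z] = 3/16*1/2 + 1/6*3/8 + 13/48*1/8 + 3/8*1/8 = 91/384
  d_2[W] = 3/16*1/4 + 1/6*1/4 + 13/48*1/2 + 3/8*1/4 = 61/192
d_2 = (X=115/384, Y=7/48, Z=91/384, W=61/192)
  d_3[X] = 115/384*1/8 + 7/48*1/8 + 91/384*1/4 + 61/192*1/2 = 841/3072
  d_3[Y] = 115/384*1/8 + 7/48*1/4 + 91/384*1/8 + 61/192*1/8 = 55/384
  d_3[Z] = 115/384*1/2 + 7/48*3/8 + 91/384*1/8 + 61/192*1/8 = 841/3072
  d_3[W] = 115/384*1/4 + 7/48*1/4 + 91/384*1/2 + 61/192*1/4 = 475/1536
d_3 = (X=841/3072, Y=55/384, Z=841/3072, W=475/1536)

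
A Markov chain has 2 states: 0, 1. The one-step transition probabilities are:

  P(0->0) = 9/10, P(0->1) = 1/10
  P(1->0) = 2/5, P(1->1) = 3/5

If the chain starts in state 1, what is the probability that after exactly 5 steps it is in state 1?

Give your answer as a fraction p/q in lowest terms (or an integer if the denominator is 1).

Computing P^5 by repeated multiplication:
P^1 =
  0: [9/10, 1/10]
  1: [2/5, 3/5]
P^2 =
  0: [17/20, 3/20]
  1: [3/5, 2/5]
P^3 =
  0: [33/40, 7/40]
  1: [7/10, 3/10]
P^4 =
  0: [13/16, 3/16]
  1: [3/4, 1/4]
P^5 =
  0: [129/160, 31/160]
  1: [31/40, 9/40]

(P^5)[1 -> 1] = 9/40

Answer: 9/40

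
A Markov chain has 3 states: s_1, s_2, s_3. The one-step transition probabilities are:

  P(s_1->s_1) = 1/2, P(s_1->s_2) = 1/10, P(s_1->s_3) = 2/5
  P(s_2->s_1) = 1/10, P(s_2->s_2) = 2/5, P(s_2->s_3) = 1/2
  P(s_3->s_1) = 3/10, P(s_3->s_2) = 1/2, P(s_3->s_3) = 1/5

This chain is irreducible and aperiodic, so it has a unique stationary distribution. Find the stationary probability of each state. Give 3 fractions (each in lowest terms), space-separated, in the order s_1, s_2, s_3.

The stationary distribution satisfies pi = pi * P, i.e.:
  pi_s_1 = 1/2*pi_s_1 + 1/10*pi_s_2 + 3/10*pi_s_3
  pi_s_2 = 1/10*pi_s_1 + 2/5*pi_s_2 + 1/2*pi_s_3
  pi_s_3 = 2/5*pi_s_1 + 1/2*pi_s_2 + 1/5*pi_s_3
with normalization: pi_s_1 + pi_s_2 + pi_s_3 = 1.

Using the first 2 balance equations plus normalization, the linear system A*pi = b is:
  [-1/2, 1/10, 3/10] . pi = 0
  [1/10, -3/5, 1/2] . pi = 0
  [1, 1, 1] . pi = 1

Solving yields:
  pi_s_1 = 23/80
  pi_s_2 = 7/20
  pi_s_3 = 29/80

Verification (pi * P):
  23/80*1/2 + 7/20*1/10 + 29/80*3/10 = 23/80 = pi_s_1  (ok)
  23/80*1/10 + 7/20*2/5 + 29/80*1/2 = 7/20 = pi_s_2  (ok)
  23/80*2/5 + 7/20*1/2 + 29/80*1/5 = 29/80 = pi_s_3  (ok)

Answer: 23/80 7/20 29/80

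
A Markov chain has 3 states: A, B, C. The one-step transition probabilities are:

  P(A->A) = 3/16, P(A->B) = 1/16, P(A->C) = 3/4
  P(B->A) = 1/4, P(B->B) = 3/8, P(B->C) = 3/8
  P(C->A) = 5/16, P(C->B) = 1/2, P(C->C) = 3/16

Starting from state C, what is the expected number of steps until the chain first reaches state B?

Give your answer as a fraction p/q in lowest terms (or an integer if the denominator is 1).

Let h_i = expected steps to first reach B from state i.
Boundary: h_B = 0.
First-step equations for the other states:
  h_A = 1 + 3/16*h_A + 1/16*h_B + 3/4*h_C
  h_C = 1 + 5/16*h_A + 1/2*h_B + 3/16*h_C

Substituting h_B = 0 and rearranging gives the linear system (I - Q) h = 1:
  [13/16, -3/4] . (h_A, h_C) = 1
  [-5/16, 13/16] . (h_A, h_C) = 1

Solving yields:
  h_A = 400/109
  h_C = 288/109

Starting state is C, so the expected hitting time is h_C = 288/109.

Answer: 288/109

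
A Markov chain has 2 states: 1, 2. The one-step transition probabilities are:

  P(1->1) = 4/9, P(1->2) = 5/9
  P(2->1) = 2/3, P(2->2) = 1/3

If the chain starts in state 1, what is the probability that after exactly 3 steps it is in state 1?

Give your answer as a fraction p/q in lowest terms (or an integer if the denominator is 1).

Answer: 394/729

Derivation:
Computing P^3 by repeated multiplication:
P^1 =
  1: [4/9, 5/9]
  2: [2/3, 1/3]
P^2 =
  1: [46/81, 35/81]
  2: [14/27, 13/27]
P^3 =
  1: [394/729, 335/729]
  2: [134/243, 109/243]

(P^3)[1 -> 1] = 394/729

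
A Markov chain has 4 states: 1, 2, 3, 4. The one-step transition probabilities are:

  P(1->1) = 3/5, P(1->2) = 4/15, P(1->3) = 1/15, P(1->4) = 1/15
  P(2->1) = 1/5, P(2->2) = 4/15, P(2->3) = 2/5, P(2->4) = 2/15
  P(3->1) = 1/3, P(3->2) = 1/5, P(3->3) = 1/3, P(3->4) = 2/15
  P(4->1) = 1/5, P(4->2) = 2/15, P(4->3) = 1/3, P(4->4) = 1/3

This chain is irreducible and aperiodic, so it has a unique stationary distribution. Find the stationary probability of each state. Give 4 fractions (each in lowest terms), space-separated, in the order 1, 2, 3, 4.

Answer: 358/923 33/142 453/1846 124/923

Derivation:
The stationary distribution satisfies pi = pi * P, i.e.:
  pi_1 = 3/5*pi_1 + 1/5*pi_2 + 1/3*pi_3 + 1/5*pi_4
  pi_2 = 4/15*pi_1 + 4/15*pi_2 + 1/5*pi_3 + 2/15*pi_4
  pi_3 = 1/15*pi_1 + 2/5*pi_2 + 1/3*pi_3 + 1/3*pi_4
  pi_4 = 1/15*pi_1 + 2/15*pi_2 + 2/15*pi_3 + 1/3*pi_4
with normalization: pi_1 + pi_2 + pi_3 + pi_4 = 1.

Using the first 3 balance equations plus normalization, the linear system A*pi = b is:
  [-2/5, 1/5, 1/3, 1/5] . pi = 0
  [4/15, -11/15, 1/5, 2/15] . pi = 0
  [1/15, 2/5, -2/3, 1/3] . pi = 0
  [1, 1, 1, 1] . pi = 1

Solving yields:
  pi_1 = 358/923
  pi_2 = 33/142
  pi_3 = 453/1846
  pi_4 = 124/923

Verification (pi * P):
  358/923*3/5 + 33/142*1/5 + 453/1846*1/3 + 124/923*1/5 = 358/923 = pi_1  (ok)
  358/923*4/15 + 33/142*4/15 + 453/1846*1/5 + 124/923*2/15 = 33/142 = pi_2  (ok)
  358/923*1/15 + 33/142*2/5 + 453/1846*1/3 + 124/923*1/3 = 453/1846 = pi_3  (ok)
  358/923*1/15 + 33/142*2/15 + 453/1846*2/15 + 124/923*1/3 = 124/923 = pi_4  (ok)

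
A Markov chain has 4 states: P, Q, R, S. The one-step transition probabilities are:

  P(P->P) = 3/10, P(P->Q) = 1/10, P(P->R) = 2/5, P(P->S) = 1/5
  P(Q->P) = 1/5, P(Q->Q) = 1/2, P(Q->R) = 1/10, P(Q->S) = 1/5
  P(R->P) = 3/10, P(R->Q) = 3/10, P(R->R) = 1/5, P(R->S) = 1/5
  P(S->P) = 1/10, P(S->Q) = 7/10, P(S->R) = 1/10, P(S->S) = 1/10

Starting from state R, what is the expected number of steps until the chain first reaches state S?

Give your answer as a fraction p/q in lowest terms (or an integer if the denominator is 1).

Answer: 5

Derivation:
Let h_i = expected steps to first reach S from state i.
Boundary: h_S = 0.
First-step equations for the other states:
  h_P = 1 + 3/10*h_P + 1/10*h_Q + 2/5*h_R + 1/5*h_S
  h_Q = 1 + 1/5*h_P + 1/2*h_Q + 1/10*h_R + 1/5*h_S
  h_R = 1 + 3/10*h_P + 3/10*h_Q + 1/5*h_R + 1/5*h_S

Substituting h_S = 0 and rearranging gives the linear system (I - Q) h = 1:
  [7/10, -1/10, -2/5] . (h_P, h_Q, h_R) = 1
  [-1/5, 1/2, -1/10] . (h_P, h_Q, h_R) = 1
  [-3/10, -3/10, 4/5] . (h_P, h_Q, h_R) = 1

Solving yields:
  h_P = 5
  h_Q = 5
  h_R = 5

Starting state is R, so the expected hitting time is h_R = 5.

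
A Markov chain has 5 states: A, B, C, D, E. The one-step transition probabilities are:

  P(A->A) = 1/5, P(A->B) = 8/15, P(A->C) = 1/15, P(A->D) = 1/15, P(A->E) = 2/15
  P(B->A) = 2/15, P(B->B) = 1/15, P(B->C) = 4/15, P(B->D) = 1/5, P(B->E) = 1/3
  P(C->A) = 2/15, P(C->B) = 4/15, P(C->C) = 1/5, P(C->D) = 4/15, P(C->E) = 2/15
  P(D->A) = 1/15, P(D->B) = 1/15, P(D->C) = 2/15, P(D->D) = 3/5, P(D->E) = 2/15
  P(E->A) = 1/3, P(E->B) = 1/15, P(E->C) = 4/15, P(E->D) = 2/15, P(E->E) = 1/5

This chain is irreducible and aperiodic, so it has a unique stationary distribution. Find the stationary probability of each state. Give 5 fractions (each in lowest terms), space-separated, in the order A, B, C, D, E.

Answer: 1379/8599 1531/8599 1571/8599 5123/17198 3113/17198

Derivation:
The stationary distribution satisfies pi = pi * P, i.e.:
  pi_A = 1/5*pi_A + 2/15*pi_B + 2/15*pi_C + 1/15*pi_D + 1/3*pi_E
  pi_B = 8/15*pi_A + 1/15*pi_B + 4/15*pi_C + 1/15*pi_D + 1/15*pi_E
  pi_C = 1/15*pi_A + 4/15*pi_B + 1/5*pi_C + 2/15*pi_D + 4/15*pi_E
  pi_D = 1/15*pi_A + 1/5*pi_B + 4/15*pi_C + 3/5*pi_D + 2/15*pi_E
  pi_E = 2/15*pi_A + 1/3*pi_B + 2/15*pi_C + 2/15*pi_D + 1/5*pi_E
with normalization: pi_A + pi_B + pi_C + pi_D + pi_E = 1.

Using the first 4 balance equations plus normalization, the linear system A*pi = b is:
  [-4/5, 2/15, 2/15, 1/15, 1/3] . pi = 0
  [8/15, -14/15, 4/15, 1/15, 1/15] . pi = 0
  [1/15, 4/15, -4/5, 2/15, 4/15] . pi = 0
  [1/15, 1/5, 4/15, -2/5, 2/15] . pi = 0
  [1, 1, 1, 1, 1] . pi = 1

Solving yields:
  pi_A = 1379/8599
  pi_B = 1531/8599
  pi_C = 1571/8599
  pi_D = 5123/17198
  pi_E = 3113/17198

Verification (pi * P):
  1379/8599*1/5 + 1531/8599*2/15 + 1571/8599*2/15 + 5123/17198*1/15 + 3113/17198*1/3 = 1379/8599 = pi_A  (ok)
  1379/8599*8/15 + 1531/8599*1/15 + 1571/8599*4/15 + 5123/17198*1/15 + 3113/17198*1/15 = 1531/8599 = pi_B  (ok)
  1379/8599*1/15 + 1531/8599*4/15 + 1571/8599*1/5 + 5123/17198*2/15 + 3113/17198*4/15 = 1571/8599 = pi_C  (ok)
  1379/8599*1/15 + 1531/8599*1/5 + 1571/8599*4/15 + 5123/17198*3/5 + 3113/17198*2/15 = 5123/17198 = pi_D  (ok)
  1379/8599*2/15 + 1531/8599*1/3 + 1571/8599*2/15 + 5123/17198*2/15 + 3113/17198*1/5 = 3113/17198 = pi_E  (ok)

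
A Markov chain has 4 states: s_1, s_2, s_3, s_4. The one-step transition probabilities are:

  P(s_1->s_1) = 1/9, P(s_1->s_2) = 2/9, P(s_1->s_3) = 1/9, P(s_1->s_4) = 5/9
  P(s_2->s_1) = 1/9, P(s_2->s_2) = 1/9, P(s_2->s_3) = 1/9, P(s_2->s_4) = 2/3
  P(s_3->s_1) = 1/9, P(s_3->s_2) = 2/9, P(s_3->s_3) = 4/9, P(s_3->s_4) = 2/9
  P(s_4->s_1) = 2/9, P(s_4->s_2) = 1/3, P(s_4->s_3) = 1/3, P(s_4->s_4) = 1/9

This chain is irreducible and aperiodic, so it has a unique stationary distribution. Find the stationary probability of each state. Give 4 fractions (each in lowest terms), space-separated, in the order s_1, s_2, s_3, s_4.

Answer: 62/417 65/278 233/834 47/139

Derivation:
The stationary distribution satisfies pi = pi * P, i.e.:
  pi_s_1 = 1/9*pi_s_1 + 1/9*pi_s_2 + 1/9*pi_s_3 + 2/9*pi_s_4
  pi_s_2 = 2/9*pi_s_1 + 1/9*pi_s_2 + 2/9*pi_s_3 + 1/3*pi_s_4
  pi_s_3 = 1/9*pi_s_1 + 1/9*pi_s_2 + 4/9*pi_s_3 + 1/3*pi_s_4
  pi_s_4 = 5/9*pi_s_1 + 2/3*pi_s_2 + 2/9*pi_s_3 + 1/9*pi_s_4
with normalization: pi_s_1 + pi_s_2 + pi_s_3 + pi_s_4 = 1.

Using the first 3 balance equations plus normalization, the linear system A*pi = b is:
  [-8/9, 1/9, 1/9, 2/9] . pi = 0
  [2/9, -8/9, 2/9, 1/3] . pi = 0
  [1/9, 1/9, -5/9, 1/3] . pi = 0
  [1, 1, 1, 1] . pi = 1

Solving yields:
  pi_s_1 = 62/417
  pi_s_2 = 65/278
  pi_s_3 = 233/834
  pi_s_4 = 47/139

Verification (pi * P):
  62/417*1/9 + 65/278*1/9 + 233/834*1/9 + 47/139*2/9 = 62/417 = pi_s_1  (ok)
  62/417*2/9 + 65/278*1/9 + 233/834*2/9 + 47/139*1/3 = 65/278 = pi_s_2  (ok)
  62/417*1/9 + 65/278*1/9 + 233/834*4/9 + 47/139*1/3 = 233/834 = pi_s_3  (ok)
  62/417*5/9 + 65/278*2/3 + 233/834*2/9 + 47/139*1/9 = 47/139 = pi_s_4  (ok)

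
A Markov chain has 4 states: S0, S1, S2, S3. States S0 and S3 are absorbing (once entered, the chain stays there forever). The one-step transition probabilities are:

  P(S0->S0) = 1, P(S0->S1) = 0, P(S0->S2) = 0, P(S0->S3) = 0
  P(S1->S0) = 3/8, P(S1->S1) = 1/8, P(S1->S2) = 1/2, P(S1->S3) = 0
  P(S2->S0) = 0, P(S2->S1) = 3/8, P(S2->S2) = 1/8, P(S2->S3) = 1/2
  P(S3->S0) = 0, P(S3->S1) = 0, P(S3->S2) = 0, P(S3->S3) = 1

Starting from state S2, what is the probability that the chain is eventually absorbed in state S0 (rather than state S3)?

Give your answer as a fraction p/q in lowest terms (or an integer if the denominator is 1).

Let a_i = P(absorbed in S0 | start in state i).
Boundary conditions: a_S0 = 1, a_S3 = 0.
For each transient state i, a_i = sum_j P(i->j) * a_j:
  a_S1 = 3/8*a_S0 + 1/8*a_S1 + 1/2*a_S2 + 0*a_S3
  a_S2 = 0*a_S0 + 3/8*a_S1 + 1/8*a_S2 + 1/2*a_S3

Substituting a_S0 = 1 and a_S3 = 0, rearrange to (I - Q) a = r where r[i] = P(i -> S0):
  [7/8, -1/2] . (a_S1, a_S2) = 3/8
  [-3/8, 7/8] . (a_S1, a_S2) = 0

Solving yields:
  a_S1 = 21/37
  a_S2 = 9/37

Starting state is S2, so the absorption probability is a_S2 = 9/37.

Answer: 9/37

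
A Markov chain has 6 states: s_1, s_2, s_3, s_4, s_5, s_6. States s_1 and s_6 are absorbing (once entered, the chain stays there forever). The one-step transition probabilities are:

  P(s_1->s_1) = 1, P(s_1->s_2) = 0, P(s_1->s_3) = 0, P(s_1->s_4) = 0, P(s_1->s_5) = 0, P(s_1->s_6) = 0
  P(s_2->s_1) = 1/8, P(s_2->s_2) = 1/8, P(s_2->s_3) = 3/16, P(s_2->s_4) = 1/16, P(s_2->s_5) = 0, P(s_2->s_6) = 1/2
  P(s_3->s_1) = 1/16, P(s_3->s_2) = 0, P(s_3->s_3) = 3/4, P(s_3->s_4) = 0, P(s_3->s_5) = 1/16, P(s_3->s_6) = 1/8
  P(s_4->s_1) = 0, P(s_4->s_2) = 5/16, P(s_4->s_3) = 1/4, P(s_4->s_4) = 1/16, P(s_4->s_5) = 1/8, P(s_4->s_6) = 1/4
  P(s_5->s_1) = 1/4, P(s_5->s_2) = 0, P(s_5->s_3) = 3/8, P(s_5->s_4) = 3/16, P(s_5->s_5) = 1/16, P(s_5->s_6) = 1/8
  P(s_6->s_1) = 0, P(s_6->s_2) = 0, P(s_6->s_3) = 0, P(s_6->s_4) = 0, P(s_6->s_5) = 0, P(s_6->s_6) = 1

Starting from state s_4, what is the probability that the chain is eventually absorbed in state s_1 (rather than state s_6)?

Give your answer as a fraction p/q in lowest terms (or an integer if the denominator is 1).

Answer: 5/21

Derivation:
Let a_i = P(absorbed in s_1 | start in state i).
Boundary conditions: a_s_1 = 1, a_s_6 = 0.
For each transient state i, a_i = sum_j P(i->j) * a_j:
  a_s_2 = 1/8*a_s_1 + 1/8*a_s_2 + 3/16*a_s_3 + 1/16*a_s_4 + 0*a_s_5 + 1/2*a_s_6
  a_s_3 = 1/16*a_s_1 + 0*a_s_2 + 3/4*a_s_3 + 0*a_s_4 + 1/16*a_s_5 + 1/8*a_s_6
  a_s_4 = 0*a_s_1 + 5/16*a_s_2 + 1/4*a_s_3 + 1/16*a_s_4 + 1/8*a_s_5 + 1/4*a_s_6
  a_s_5 = 1/4*a_s_1 + 0*a_s_2 + 3/8*a_s_3 + 3/16*a_s_4 + 1/16*a_s_5 + 1/8*a_s_6

Substituting a_s_1 = 1 and a_s_6 = 0, rearrange to (I - Q) a = r where r[i] = P(i -> s_1):
  [7/8, -3/16, -1/16, 0] . (a_s_2, a_s_3, a_s_4, a_s_5) = 1/8
  [0, 1/4, 0, -1/16] . (a_s_2, a_s_3, a_s_4, a_s_5) = 1/16
  [-5/16, -1/4, 15/16, -1/8] . (a_s_2, a_s_3, a_s_4, a_s_5) = 0
  [0, -3/8, -3/16, 15/16] . (a_s_2, a_s_3, a_s_4, a_s_5) = 1/4

Solving yields:
  a_s_2 = 5/21
  a_s_3 = 23/63
  a_s_4 = 5/21
  a_s_5 = 29/63

Starting state is s_4, so the absorption probability is a_s_4 = 5/21.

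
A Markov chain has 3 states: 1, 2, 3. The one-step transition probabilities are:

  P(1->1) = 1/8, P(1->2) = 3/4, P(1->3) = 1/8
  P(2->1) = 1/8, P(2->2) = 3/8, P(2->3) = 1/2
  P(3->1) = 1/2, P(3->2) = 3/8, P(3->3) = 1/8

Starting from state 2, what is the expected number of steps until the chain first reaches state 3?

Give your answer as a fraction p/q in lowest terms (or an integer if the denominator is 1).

Answer: 64/29

Derivation:
Let h_i = expected steps to first reach 3 from state i.
Boundary: h_3 = 0.
First-step equations for the other states:
  h_1 = 1 + 1/8*h_1 + 3/4*h_2 + 1/8*h_3
  h_2 = 1 + 1/8*h_1 + 3/8*h_2 + 1/2*h_3

Substituting h_3 = 0 and rearranging gives the linear system (I - Q) h = 1:
  [7/8, -3/4] . (h_1, h_2) = 1
  [-1/8, 5/8] . (h_1, h_2) = 1

Solving yields:
  h_1 = 88/29
  h_2 = 64/29

Starting state is 2, so the expected hitting time is h_2 = 64/29.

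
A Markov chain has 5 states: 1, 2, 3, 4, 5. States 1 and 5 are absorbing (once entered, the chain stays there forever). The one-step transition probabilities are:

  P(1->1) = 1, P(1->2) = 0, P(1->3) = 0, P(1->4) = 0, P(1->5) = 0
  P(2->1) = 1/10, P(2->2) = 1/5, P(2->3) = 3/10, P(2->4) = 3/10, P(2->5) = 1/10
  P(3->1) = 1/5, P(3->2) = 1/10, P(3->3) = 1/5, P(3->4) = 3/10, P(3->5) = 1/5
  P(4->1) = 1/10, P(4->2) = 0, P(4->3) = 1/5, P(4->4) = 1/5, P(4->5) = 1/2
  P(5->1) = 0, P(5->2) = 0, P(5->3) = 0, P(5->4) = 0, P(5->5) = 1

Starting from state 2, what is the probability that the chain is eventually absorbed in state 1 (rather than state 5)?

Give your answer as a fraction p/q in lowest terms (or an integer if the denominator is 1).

Answer: 151/434

Derivation:
Let a_i = P(absorbed in 1 | start in state i).
Boundary conditions: a_1 = 1, a_5 = 0.
For each transient state i, a_i = sum_j P(i->j) * a_j:
  a_2 = 1/10*a_1 + 1/5*a_2 + 3/10*a_3 + 3/10*a_4 + 1/10*a_5
  a_3 = 1/5*a_1 + 1/10*a_2 + 1/5*a_3 + 3/10*a_4 + 1/5*a_5
  a_4 = 1/10*a_1 + 0*a_2 + 1/5*a_3 + 1/5*a_4 + 1/2*a_5

Substituting a_1 = 1 and a_5 = 0, rearrange to (I - Q) a = r where r[i] = P(i -> 1):
  [4/5, -3/10, -3/10] . (a_2, a_3, a_4) = 1/10
  [-1/10, 4/5, -3/10] . (a_2, a_3, a_4) = 1/5
  [0, -1/5, 4/5] . (a_2, a_3, a_4) = 1/10

Solving yields:
  a_2 = 151/434
  a_3 = 163/434
  a_4 = 95/434

Starting state is 2, so the absorption probability is a_2 = 151/434.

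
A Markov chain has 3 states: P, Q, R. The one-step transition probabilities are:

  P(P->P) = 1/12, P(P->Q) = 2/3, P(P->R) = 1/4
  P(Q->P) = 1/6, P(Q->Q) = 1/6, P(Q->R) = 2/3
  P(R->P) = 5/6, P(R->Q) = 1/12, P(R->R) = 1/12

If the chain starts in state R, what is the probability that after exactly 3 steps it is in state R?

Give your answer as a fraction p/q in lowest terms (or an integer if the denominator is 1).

Computing P^3 by repeated multiplication:
P^1 =
  P: [1/12, 2/3, 1/4]
  Q: [1/6, 1/6, 2/3]
  R: [5/6, 1/12, 1/12]
P^2 =
  P: [47/144, 3/16, 35/72]
  Q: [43/72, 7/36, 5/24]
  R: [11/72, 83/144, 13/48]
P^3 =
  P: [89/192, 125/432, 427/1728]
  Q: [221/864, 43/96, 8/27]
  R: [289/864, 127/576, 769/1728]

(P^3)[R -> R] = 769/1728

Answer: 769/1728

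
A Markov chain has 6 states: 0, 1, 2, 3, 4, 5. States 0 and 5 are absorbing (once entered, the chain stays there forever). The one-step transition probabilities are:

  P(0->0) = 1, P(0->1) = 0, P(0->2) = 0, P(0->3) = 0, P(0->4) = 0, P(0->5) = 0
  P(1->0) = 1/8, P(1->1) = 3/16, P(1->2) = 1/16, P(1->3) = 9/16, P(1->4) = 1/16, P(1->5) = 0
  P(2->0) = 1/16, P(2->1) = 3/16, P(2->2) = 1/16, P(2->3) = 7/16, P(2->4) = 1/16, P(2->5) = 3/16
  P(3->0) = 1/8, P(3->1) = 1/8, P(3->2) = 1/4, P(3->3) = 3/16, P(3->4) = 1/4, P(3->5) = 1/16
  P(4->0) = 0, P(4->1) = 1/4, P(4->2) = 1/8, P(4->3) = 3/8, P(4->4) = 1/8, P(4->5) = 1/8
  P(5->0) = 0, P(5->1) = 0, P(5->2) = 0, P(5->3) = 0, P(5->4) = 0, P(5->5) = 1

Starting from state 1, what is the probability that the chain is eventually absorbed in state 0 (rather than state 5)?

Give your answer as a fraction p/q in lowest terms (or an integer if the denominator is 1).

Answer: 181/306

Derivation:
Let a_i = P(absorbed in 0 | start in state i).
Boundary conditions: a_0 = 1, a_5 = 0.
For each transient state i, a_i = sum_j P(i->j) * a_j:
  a_1 = 1/8*a_0 + 3/16*a_1 + 1/16*a_2 + 9/16*a_3 + 1/16*a_4 + 0*a_5
  a_2 = 1/16*a_0 + 3/16*a_1 + 1/16*a_2 + 7/16*a_3 + 1/16*a_4 + 3/16*a_5
  a_3 = 1/8*a_0 + 1/8*a_1 + 1/4*a_2 + 3/16*a_3 + 1/4*a_4 + 1/16*a_5
  a_4 = 0*a_0 + 1/4*a_1 + 1/8*a_2 + 3/8*a_3 + 1/8*a_4 + 1/8*a_5

Substituting a_0 = 1 and a_5 = 0, rearrange to (I - Q) a = r where r[i] = P(i -> 0):
  [13/16, -1/16, -9/16, -1/16] . (a_1, a_2, a_3, a_4) = 1/8
  [-3/16, 15/16, -7/16, -1/16] . (a_1, a_2, a_3, a_4) = 1/16
  [-1/8, -1/4, 13/16, -1/4] . (a_1, a_2, a_3, a_4) = 1/8
  [-1/4, -1/8, -3/8, 7/8] . (a_1, a_2, a_3, a_4) = 0

Solving yields:
  a_1 = 181/306
  a_2 = 1133/2448
  a_3 = 9/17
  a_4 = 377/816

Starting state is 1, so the absorption probability is a_1 = 181/306.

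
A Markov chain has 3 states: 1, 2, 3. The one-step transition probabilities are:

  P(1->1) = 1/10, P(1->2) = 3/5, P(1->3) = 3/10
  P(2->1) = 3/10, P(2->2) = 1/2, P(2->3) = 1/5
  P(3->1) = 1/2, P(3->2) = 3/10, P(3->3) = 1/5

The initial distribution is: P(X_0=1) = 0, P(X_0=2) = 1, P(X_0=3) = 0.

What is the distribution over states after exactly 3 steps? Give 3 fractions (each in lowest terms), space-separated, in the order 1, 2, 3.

Answer: 29/100 241/500 57/250

Derivation:
Propagating the distribution step by step (d_{t+1} = d_t * P):
d_0 = (1=0, 2=1, 3=0)
  d_1[1] = 0*1/10 + 1*3/10 + 0*1/2 = 3/10
  d_1[2] = 0*3/5 + 1*1/2 + 0*3/10 = 1/2
  d_1[3] = 0*3/10 + 1*1/5 + 0*1/5 = 1/5
d_1 = (1=3/10, 2=1/2, 3=1/5)
  d_2[1] = 3/10*1/10 + 1/2*3/10 + 1/5*1/2 = 7/25
  d_2[2] = 3/10*3/5 + 1/2*1/2 + 1/5*3/10 = 49/100
  d_2[3] = 3/10*3/10 + 1/2*1/5 + 1/5*1/5 = 23/100
d_2 = (1=7/25, 2=49/100, 3=23/100)
  d_3[1] = 7/25*1/10 + 49/100*3/10 + 23/100*1/2 = 29/100
  d_3[2] = 7/25*3/5 + 49/100*1/2 + 23/100*3/10 = 241/500
  d_3[3] = 7/25*3/10 + 49/100*1/5 + 23/100*1/5 = 57/250
d_3 = (1=29/100, 2=241/500, 3=57/250)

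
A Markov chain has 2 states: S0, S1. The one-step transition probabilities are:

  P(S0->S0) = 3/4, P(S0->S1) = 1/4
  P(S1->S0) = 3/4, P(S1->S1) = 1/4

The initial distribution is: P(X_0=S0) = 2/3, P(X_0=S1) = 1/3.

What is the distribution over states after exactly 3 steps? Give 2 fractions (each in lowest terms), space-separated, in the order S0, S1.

Answer: 3/4 1/4

Derivation:
Propagating the distribution step by step (d_{t+1} = d_t * P):
d_0 = (S0=2/3, S1=1/3)
  d_1[S0] = 2/3*3/4 + 1/3*3/4 = 3/4
  d_1[S1] = 2/3*1/4 + 1/3*1/4 = 1/4
d_1 = (S0=3/4, S1=1/4)
  d_2[S0] = 3/4*3/4 + 1/4*3/4 = 3/4
  d_2[S1] = 3/4*1/4 + 1/4*1/4 = 1/4
d_2 = (S0=3/4, S1=1/4)
  d_3[S0] = 3/4*3/4 + 1/4*3/4 = 3/4
  d_3[S1] = 3/4*1/4 + 1/4*1/4 = 1/4
d_3 = (S0=3/4, S1=1/4)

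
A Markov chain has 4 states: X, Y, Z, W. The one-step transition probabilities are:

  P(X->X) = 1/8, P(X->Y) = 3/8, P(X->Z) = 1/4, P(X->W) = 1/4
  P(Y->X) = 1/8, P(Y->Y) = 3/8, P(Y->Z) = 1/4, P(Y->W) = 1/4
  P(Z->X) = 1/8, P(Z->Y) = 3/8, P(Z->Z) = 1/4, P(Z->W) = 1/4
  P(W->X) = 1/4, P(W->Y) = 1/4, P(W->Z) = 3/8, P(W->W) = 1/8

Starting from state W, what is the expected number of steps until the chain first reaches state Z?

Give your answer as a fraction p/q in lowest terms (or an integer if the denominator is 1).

Let h_i = expected steps to first reach Z from state i.
Boundary: h_Z = 0.
First-step equations for the other states:
  h_X = 1 + 1/8*h_X + 3/8*h_Y + 1/4*h_Z + 1/4*h_W
  h_Y = 1 + 1/8*h_X + 3/8*h_Y + 1/4*h_Z + 1/4*h_W
  h_W = 1 + 1/4*h_X + 1/4*h_Y + 3/8*h_Z + 1/8*h_W

Substituting h_Z = 0 and rearranging gives the linear system (I - Q) h = 1:
  [7/8, -3/8, -1/4] . (h_X, h_Y, h_W) = 1
  [-1/8, 5/8, -1/4] . (h_X, h_Y, h_W) = 1
  [-1/4, -1/4, 7/8] . (h_X, h_Y, h_W) = 1

Solving yields:
  h_X = 18/5
  h_Y = 18/5
  h_W = 16/5

Starting state is W, so the expected hitting time is h_W = 16/5.

Answer: 16/5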